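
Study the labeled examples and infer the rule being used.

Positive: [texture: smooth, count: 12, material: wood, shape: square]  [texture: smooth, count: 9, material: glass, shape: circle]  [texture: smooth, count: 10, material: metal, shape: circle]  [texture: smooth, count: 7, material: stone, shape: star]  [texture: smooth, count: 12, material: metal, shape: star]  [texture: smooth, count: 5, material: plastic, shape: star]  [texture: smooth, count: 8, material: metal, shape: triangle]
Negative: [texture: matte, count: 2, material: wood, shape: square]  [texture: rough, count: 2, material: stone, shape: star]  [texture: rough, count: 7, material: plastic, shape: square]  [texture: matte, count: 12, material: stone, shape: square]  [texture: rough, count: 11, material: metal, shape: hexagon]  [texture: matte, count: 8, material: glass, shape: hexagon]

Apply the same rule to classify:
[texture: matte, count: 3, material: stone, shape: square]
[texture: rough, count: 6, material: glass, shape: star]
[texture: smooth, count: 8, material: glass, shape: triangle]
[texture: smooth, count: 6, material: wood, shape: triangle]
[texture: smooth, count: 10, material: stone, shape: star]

Negative, Negative, Positive, Positive, Positive

Checking candidate rules against both groups, what survives is: texture is smooth.
[texture: matte, count: 3, material: stone, shape: square] → texture is matte → Negative.
[texture: rough, count: 6, material: glass, shape: star] → texture is rough → Negative.
[texture: smooth, count: 8, material: glass, shape: triangle] → texture is smooth → Positive.
[texture: smooth, count: 6, material: wood, shape: triangle] → texture is smooth → Positive.
[texture: smooth, count: 10, material: stone, shape: star] → texture is smooth → Positive.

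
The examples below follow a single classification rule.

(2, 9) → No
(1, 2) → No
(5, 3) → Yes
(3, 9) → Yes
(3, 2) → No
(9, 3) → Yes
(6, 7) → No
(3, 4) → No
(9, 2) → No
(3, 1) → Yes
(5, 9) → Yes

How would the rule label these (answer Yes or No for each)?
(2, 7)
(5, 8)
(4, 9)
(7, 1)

No, No, No, Yes

The rule appears to be: sum is even.
(2, 7): 2+7 = 9, does not fit → No. (5, 8): 5+8 = 13, does not fit → No. (4, 9): 4+9 = 13, does not fit → No. (7, 1): 7+1 = 8, passes → Yes.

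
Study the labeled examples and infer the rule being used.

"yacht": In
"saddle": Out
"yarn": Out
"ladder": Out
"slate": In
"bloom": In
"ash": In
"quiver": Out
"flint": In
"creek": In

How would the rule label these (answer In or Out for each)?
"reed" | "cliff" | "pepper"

The pattern is that an item is 'In' exactly when: odd length.
"reed": Out (length 4).
"cliff": In (length 5).
"pepper": Out (length 6).

Out, In, Out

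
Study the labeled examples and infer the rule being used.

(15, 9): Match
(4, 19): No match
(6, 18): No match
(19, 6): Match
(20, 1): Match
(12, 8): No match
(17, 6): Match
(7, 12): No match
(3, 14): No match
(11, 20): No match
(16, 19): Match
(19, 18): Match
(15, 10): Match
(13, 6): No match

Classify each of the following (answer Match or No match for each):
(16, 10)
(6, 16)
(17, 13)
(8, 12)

Rule: first ≥ 14. This holds for each 'Match' example and fails for each 'No match' one.
(16, 10) → first 16 → Match. (6, 16) → first 6 → No match. (17, 13) → first 17 → Match. (8, 12) → first 8 → No match.

Match, No match, Match, No match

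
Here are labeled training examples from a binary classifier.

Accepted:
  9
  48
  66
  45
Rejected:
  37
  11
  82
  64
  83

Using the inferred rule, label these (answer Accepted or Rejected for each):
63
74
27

All 'Accepted' examples share one property — multiple of 3 — and every 'Rejected' example lacks it.
63: 63 = 3·21 — fits, so Accepted.
74: 74 = 3·24 + 2 — lacks this property, so Rejected.
27: 27 = 3·9 — fits, so Accepted.

Accepted, Rejected, Accepted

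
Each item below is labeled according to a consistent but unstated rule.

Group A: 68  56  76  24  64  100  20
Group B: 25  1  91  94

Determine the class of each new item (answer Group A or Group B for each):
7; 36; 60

Group B, Group A, Group A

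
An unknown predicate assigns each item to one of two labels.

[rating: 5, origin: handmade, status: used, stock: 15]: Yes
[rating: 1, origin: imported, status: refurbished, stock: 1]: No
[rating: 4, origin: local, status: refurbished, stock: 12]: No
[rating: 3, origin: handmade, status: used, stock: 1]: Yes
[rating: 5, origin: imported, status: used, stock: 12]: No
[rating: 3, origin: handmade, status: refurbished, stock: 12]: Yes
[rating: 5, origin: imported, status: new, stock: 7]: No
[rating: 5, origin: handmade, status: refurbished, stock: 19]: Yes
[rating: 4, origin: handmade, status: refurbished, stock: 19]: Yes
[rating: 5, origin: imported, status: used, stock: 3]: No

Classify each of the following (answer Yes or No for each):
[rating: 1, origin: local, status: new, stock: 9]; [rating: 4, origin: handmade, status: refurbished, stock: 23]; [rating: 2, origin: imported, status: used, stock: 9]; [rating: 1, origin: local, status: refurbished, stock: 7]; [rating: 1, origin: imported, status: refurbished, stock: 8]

No, Yes, No, No, No

The rule appears to be: origin is handmade.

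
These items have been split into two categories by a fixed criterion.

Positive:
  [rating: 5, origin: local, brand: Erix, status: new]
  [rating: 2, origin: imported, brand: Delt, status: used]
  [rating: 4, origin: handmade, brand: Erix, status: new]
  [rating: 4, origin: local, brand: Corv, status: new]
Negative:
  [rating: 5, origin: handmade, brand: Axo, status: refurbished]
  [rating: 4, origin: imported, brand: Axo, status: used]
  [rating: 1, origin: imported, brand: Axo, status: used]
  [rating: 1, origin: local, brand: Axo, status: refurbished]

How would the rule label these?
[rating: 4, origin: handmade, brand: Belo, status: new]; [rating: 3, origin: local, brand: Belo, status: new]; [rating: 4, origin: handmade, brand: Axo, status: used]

The pattern is that an item is 'Positive' exactly when: brand is not Axo.

Positive, Positive, Negative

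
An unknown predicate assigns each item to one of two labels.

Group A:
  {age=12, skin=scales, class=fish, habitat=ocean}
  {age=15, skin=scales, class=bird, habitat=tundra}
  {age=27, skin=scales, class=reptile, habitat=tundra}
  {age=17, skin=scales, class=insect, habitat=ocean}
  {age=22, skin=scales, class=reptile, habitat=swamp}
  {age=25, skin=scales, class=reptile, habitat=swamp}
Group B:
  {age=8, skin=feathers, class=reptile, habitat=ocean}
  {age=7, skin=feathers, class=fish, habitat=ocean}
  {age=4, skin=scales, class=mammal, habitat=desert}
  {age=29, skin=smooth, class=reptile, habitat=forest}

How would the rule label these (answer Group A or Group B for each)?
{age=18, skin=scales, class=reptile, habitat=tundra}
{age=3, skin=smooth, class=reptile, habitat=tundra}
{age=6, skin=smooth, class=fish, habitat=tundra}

One predicate separates the groups cleanly: skin is scales AND age ≥ 7.

Group A, Group B, Group B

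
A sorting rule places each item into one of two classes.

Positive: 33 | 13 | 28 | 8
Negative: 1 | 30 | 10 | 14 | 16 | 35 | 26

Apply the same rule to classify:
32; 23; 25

Negative, Positive, Negative

Every 'Positive' example satisfies: ≡ 3 (mod 5). None of the 'Negative' examples do.
32: 32 mod 5 = 2, does not fit → Negative.
23: 23 mod 5 = 3, meets the rule → Positive.
25: 25 mod 5 = 0, does not fit → Negative.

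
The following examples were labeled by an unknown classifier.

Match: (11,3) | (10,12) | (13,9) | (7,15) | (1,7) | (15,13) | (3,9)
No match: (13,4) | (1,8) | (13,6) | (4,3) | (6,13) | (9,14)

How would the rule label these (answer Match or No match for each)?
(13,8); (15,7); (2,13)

Every 'Match' example satisfies: sum is even. None of the 'No match' examples do.
(13,8): 13+8 = 21, doesn't qualify → No match. (15,7): 15+7 = 22, meets the rule → Match. (2,13): 2+13 = 15, doesn't qualify → No match.

No match, Match, No match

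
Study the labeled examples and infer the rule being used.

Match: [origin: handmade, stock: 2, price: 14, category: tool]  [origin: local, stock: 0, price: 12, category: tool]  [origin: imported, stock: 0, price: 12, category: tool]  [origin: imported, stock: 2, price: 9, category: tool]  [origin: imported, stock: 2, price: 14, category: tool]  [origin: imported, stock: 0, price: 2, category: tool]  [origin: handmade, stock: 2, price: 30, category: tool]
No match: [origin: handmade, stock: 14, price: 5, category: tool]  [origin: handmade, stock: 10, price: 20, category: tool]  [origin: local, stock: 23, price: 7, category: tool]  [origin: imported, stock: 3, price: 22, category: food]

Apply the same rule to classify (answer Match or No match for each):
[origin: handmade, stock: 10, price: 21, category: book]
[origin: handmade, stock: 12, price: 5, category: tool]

All 'Match' examples share one property — stock ≤ 2 — and every 'No match' example lacks it.
[origin: handmade, stock: 10, price: 21, category: book]: stock = 10, does not fit → No match. [origin: handmade, stock: 12, price: 5, category: tool]: stock = 12, does not fit → No match.

No match, No match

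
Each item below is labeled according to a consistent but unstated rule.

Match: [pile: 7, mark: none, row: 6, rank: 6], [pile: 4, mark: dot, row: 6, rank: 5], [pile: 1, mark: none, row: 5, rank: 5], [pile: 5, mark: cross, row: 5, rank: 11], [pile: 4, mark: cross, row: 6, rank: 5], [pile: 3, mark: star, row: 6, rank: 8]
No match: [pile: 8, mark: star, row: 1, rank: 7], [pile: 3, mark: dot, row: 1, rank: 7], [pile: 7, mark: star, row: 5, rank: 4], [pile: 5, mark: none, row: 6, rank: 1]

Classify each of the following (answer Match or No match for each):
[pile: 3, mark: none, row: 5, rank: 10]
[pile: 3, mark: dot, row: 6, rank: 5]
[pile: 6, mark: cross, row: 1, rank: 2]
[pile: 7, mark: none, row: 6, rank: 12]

One predicate separates the groups cleanly: row ≥ 5 AND rank ≥ 5.

Match, Match, No match, Match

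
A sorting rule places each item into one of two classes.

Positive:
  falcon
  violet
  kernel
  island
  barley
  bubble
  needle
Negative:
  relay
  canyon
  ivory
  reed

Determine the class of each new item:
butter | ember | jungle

Negative, Negative, Positive

The distinguishing property — even length AND contains 'l' — holds for all the 'Positive' cases and none of the 'Negative' cases.
butter: length 6, no 'l' — fails the rule, so Negative. ember: length 5, no 'l' — fails the rule, so Negative. jungle: length 6, has 'l' — checks out, so Positive.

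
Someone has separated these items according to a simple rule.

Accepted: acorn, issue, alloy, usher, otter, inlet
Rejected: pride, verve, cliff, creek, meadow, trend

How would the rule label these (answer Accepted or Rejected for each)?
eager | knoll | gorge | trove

The distinguishing property — starts with a vowel — holds for all the 'Accepted' cases and none of the 'Rejected' cases.
eager: starts with 'e' — matches, so Accepted.
knoll: starts with 'k' — doesn't qualify, so Rejected.
gorge: starts with 'g' — doesn't qualify, so Rejected.
trove: starts with 't' — doesn't qualify, so Rejected.

Accepted, Rejected, Rejected, Rejected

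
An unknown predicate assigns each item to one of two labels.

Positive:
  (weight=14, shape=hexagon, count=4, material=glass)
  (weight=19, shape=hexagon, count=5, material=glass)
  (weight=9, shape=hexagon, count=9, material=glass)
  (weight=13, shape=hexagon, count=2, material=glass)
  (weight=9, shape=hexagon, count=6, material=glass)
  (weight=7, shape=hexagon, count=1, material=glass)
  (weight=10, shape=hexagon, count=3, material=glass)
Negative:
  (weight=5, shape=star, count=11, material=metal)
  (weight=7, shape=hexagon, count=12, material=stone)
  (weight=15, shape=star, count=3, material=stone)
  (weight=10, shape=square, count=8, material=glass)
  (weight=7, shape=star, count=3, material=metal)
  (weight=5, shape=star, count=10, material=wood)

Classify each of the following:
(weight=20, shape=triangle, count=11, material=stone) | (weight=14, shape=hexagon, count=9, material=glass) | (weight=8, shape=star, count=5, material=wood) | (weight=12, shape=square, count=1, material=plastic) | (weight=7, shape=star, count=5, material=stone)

Negative, Positive, Negative, Negative, Negative

A rule that fits every label: shape is hexagon AND material is glass — true of each 'Positive' example, false of each 'Negative' one.
(weight=20, shape=triangle, count=11, material=stone) — shape is triangle, material is stone, hence Negative.
(weight=14, shape=hexagon, count=9, material=glass) — shape is hexagon, material is glass, hence Positive.
(weight=8, shape=star, count=5, material=wood) — shape is star, material is wood, hence Negative.
(weight=12, shape=square, count=1, material=plastic) — shape is square, material is plastic, hence Negative.
(weight=7, shape=star, count=5, material=stone) — shape is star, material is stone, hence Negative.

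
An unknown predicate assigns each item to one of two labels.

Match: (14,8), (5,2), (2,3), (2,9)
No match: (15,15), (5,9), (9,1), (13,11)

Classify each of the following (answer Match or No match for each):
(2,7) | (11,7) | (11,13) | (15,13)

Match, No match, No match, No match

Looking at the examples, the only property every 'Match' case has and every 'No match' case lacks is: product is even.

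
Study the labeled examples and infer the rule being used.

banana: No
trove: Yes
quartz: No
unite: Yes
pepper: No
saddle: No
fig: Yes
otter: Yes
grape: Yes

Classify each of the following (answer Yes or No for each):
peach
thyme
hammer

Yes, Yes, No

'Yes' ⟺ odd length.
peach: length 5 — checks out, so Yes.
thyme: length 5 — checks out, so Yes.
hammer: length 6 — does not satisfy this, so No.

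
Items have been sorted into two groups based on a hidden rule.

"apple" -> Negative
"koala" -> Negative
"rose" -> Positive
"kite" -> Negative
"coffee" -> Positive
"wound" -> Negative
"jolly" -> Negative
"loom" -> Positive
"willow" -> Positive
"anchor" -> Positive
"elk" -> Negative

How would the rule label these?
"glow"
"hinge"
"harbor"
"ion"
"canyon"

The simplest hypothesis consistent with all the labels is: even length AND contains 'o'.
Positive: "glow", since length 4, has 'o'. Negative: "hinge", since length 5, no 'o'. Positive: "harbor", since length 6, has 'o'. Negative: "ion", since length 3, has 'o'. Positive: "canyon", since length 6, has 'o'.

Positive, Negative, Positive, Negative, Positive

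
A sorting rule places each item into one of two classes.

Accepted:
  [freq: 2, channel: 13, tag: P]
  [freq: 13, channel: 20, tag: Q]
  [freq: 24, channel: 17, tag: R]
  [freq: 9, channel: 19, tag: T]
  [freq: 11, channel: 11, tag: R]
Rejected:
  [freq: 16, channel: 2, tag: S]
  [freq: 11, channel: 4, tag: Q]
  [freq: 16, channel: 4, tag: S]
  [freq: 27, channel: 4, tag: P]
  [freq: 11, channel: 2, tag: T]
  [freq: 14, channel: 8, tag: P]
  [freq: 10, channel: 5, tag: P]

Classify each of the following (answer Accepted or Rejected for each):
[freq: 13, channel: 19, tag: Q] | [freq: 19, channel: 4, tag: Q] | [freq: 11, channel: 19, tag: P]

Accepted, Rejected, Accepted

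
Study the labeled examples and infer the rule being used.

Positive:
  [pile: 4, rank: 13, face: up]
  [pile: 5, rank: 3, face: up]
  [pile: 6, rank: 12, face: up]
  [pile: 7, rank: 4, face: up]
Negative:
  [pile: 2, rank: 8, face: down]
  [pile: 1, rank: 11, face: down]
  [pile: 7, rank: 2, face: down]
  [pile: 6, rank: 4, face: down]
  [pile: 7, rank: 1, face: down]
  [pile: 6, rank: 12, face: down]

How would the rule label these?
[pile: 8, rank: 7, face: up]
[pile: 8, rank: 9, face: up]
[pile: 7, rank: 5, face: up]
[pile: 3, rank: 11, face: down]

Positive, Positive, Positive, Negative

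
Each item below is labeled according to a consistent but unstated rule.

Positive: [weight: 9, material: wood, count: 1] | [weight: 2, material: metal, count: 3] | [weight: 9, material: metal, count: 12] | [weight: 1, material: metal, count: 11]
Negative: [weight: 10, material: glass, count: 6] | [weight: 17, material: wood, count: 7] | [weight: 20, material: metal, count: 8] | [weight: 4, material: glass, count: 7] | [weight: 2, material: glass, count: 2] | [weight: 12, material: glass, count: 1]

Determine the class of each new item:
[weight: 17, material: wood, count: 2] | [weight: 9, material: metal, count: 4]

The pattern is that an item is 'Positive' exactly when: material is not glass AND weight ≤ 9.
[weight: 17, material: wood, count: 2] → material is wood, weight = 17 → Negative. [weight: 9, material: metal, count: 4] → material is metal, weight = 9 → Positive.

Negative, Positive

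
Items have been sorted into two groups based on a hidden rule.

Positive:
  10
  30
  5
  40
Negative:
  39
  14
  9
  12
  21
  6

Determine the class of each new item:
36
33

Negative, Negative

A rule that fits every label: multiple of 5 — true of each 'Positive' example, false of each 'Negative' one.
36: Negative (36 = 5·7 + 1).
33: Negative (33 = 5·6 + 3).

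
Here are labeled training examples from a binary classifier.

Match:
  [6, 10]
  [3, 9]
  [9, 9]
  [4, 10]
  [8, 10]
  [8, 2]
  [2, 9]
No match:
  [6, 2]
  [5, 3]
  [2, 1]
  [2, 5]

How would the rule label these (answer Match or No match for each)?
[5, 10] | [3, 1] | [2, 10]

Match, No match, Match

Rule: sum ≥ 10. This holds for each 'Match' example and fails for each 'No match' one.
[5, 10]: 5+10 = 15, has this property → Match. [3, 1]: 3+1 = 4, doesn't match → No match. [2, 10]: 2+10 = 12, has this property → Match.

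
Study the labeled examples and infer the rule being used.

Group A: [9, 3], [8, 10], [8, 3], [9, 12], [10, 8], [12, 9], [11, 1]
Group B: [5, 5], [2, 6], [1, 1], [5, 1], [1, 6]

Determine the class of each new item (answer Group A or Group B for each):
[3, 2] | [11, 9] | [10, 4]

The classifier is using: sum ≥ 11.
Group B: [3, 2], since 3+2 = 5.
Group A: [11, 9], since 11+9 = 20.
Group A: [10, 4], since 10+4 = 14.

Group B, Group A, Group A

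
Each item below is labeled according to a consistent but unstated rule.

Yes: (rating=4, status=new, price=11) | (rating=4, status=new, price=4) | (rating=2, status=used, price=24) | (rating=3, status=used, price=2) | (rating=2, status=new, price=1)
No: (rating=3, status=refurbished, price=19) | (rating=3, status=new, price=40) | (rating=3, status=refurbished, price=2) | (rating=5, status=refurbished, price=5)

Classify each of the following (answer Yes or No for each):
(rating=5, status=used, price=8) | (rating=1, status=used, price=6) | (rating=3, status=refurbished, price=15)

Yes, Yes, No

One predicate separates the groups cleanly: status is used OR rating is even.
(rating=5, status=used, price=8) — status is used, rating = 5, hence Yes.
(rating=1, status=used, price=6) — status is used, rating = 1, hence Yes.
(rating=3, status=refurbished, price=15) — status is refurbished, rating = 3, hence No.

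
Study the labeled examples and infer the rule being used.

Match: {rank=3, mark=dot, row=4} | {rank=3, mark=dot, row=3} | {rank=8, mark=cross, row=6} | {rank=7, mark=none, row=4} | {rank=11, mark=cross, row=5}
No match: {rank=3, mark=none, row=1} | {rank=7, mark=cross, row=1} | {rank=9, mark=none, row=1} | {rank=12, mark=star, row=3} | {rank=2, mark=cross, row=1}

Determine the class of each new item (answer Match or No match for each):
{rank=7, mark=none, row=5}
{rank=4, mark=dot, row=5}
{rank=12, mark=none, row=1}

All 'Match' examples share one property — row ≥ 3 AND rank ≤ 11 — and every 'No match' example lacks it.
Match: {rank=7, mark=none, row=5}, since row = 5, rank = 7.
Match: {rank=4, mark=dot, row=5}, since row = 5, rank = 4.
No match: {rank=12, mark=none, row=1}, since row = 1, rank = 12.

Match, Match, No match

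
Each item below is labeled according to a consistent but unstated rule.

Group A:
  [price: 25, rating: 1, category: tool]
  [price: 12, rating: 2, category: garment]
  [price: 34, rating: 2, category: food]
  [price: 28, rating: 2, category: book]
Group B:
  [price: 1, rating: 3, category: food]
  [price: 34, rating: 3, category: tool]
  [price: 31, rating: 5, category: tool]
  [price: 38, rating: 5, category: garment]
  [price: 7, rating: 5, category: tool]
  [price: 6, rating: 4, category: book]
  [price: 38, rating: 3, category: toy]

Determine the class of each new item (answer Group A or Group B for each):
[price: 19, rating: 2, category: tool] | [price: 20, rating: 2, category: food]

Group A, Group A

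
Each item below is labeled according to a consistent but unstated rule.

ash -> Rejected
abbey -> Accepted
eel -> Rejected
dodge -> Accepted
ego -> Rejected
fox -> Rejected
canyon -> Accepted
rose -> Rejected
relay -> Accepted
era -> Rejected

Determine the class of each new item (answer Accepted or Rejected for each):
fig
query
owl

Rejected, Accepted, Rejected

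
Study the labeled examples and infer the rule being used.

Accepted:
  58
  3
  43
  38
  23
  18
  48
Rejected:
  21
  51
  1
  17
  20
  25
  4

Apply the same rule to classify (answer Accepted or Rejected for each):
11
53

Comparing the two groups points to one rule — ≡ 3 (mod 5).
11 → 11 mod 5 = 1 → Rejected.
53 → 53 mod 5 = 3 → Accepted.

Rejected, Accepted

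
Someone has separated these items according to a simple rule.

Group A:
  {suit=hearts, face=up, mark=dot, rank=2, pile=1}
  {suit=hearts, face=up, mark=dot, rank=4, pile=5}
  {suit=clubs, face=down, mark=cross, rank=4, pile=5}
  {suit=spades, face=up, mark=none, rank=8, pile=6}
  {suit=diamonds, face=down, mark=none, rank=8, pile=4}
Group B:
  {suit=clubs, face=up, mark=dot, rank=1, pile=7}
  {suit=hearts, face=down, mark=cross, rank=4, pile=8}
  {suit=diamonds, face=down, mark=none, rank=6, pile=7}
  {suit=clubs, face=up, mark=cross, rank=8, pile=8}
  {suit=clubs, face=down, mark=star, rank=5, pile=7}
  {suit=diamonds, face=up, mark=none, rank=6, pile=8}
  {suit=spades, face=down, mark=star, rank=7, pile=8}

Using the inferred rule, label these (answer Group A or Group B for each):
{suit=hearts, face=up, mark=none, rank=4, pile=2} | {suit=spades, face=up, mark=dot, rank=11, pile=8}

Group A, Group B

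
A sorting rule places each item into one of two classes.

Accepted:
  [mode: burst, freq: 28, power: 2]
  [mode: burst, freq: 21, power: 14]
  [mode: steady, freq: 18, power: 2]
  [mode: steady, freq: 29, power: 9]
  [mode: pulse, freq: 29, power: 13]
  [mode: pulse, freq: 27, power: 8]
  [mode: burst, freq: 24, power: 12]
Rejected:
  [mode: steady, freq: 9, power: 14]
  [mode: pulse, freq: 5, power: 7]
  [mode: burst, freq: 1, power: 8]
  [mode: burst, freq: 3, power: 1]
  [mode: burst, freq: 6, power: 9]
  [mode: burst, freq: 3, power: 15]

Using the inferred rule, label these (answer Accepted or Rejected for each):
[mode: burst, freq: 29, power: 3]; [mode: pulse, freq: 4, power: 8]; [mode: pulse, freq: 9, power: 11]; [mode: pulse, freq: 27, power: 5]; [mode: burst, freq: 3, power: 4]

One predicate separates the groups cleanly: freq ≥ 18.

Accepted, Rejected, Rejected, Accepted, Rejected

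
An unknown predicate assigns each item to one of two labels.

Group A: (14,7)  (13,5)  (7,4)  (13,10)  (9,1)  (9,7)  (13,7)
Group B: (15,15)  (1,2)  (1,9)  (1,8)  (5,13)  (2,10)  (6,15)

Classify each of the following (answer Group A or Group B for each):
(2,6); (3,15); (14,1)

The common property of the 'Group A' items is: first > second. No 'Group B' item has it.

Group B, Group B, Group A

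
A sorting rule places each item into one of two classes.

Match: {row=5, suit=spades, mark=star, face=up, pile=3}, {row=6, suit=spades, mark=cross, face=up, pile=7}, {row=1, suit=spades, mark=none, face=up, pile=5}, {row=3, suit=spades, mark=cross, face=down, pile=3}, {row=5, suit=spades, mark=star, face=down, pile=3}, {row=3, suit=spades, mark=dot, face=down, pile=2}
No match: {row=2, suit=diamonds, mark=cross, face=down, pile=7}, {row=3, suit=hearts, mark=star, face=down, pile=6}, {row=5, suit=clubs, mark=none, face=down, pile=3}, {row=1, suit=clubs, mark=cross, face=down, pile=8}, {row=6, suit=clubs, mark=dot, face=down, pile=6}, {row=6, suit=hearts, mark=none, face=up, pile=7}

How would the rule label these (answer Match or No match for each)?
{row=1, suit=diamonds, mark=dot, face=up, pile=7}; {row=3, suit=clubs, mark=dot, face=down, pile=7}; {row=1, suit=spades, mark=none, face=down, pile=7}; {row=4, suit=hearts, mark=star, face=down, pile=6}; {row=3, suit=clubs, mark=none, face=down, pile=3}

The common property of the 'Match' items is: suit is spades. No 'No match' item has it.
{row=1, suit=diamonds, mark=dot, face=up, pile=7}: suit is diamonds, lacks this property → No match.
{row=3, suit=clubs, mark=dot, face=down, pile=7}: suit is clubs, lacks this property → No match.
{row=1, suit=spades, mark=none, face=down, pile=7}: suit is spades, has this property → Match.
{row=4, suit=hearts, mark=star, face=down, pile=6}: suit is hearts, lacks this property → No match.
{row=3, suit=clubs, mark=none, face=down, pile=3}: suit is clubs, lacks this property → No match.

No match, No match, Match, No match, No match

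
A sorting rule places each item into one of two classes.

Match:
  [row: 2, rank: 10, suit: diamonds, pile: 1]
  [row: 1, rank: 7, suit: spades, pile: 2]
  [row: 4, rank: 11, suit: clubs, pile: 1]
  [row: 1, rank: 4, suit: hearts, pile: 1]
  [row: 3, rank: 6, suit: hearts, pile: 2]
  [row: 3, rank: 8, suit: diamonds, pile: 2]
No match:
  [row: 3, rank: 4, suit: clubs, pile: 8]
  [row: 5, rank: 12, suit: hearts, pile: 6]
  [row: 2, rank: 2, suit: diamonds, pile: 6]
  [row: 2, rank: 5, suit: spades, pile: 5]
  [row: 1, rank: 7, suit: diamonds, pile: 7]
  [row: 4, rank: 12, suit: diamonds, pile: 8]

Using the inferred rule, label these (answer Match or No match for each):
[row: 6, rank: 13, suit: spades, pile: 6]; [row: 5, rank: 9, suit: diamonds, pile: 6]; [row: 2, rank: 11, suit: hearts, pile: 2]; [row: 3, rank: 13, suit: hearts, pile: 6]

No match, No match, Match, No match

The simplest hypothesis consistent with all the labels is: pile ≤ 2.
No match: [row: 6, rank: 13, suit: spades, pile: 6], since pile = 6.
No match: [row: 5, rank: 9, suit: diamonds, pile: 6], since pile = 6.
Match: [row: 2, rank: 11, suit: hearts, pile: 2], since pile = 2.
No match: [row: 3, rank: 13, suit: hearts, pile: 6], since pile = 6.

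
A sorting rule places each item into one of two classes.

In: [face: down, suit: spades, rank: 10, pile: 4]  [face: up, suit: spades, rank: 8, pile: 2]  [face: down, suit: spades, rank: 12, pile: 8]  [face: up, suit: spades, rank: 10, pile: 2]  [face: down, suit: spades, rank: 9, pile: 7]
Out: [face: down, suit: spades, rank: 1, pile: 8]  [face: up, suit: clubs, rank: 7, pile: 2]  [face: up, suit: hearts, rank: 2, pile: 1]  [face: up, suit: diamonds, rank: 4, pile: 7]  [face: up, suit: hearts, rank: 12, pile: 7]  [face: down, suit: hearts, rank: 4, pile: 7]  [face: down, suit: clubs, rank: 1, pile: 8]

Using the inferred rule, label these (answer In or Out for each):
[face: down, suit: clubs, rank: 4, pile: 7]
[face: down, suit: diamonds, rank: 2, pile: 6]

The rule appears to be: suit is spades AND rank ≥ 2.
[face: down, suit: clubs, rank: 4, pile: 7]: Out (suit is clubs, rank = 4). [face: down, suit: diamonds, rank: 2, pile: 6]: Out (suit is diamonds, rank = 2).

Out, Out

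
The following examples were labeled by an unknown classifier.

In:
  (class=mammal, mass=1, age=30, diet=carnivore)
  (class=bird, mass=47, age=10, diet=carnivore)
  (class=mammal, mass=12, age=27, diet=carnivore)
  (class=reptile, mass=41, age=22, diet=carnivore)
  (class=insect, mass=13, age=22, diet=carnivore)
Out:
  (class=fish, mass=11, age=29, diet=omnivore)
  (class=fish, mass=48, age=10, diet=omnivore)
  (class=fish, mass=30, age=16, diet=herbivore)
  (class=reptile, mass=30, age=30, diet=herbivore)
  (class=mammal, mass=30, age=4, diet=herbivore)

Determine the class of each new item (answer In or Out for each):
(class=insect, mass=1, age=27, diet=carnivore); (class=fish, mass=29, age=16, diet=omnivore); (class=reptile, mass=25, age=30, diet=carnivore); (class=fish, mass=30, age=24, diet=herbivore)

In, Out, In, Out

The simplest hypothesis consistent with all the labels is: diet is carnivore.
(class=insect, mass=1, age=27, diet=carnivore) → diet is carnivore → In.
(class=fish, mass=29, age=16, diet=omnivore) → diet is omnivore → Out.
(class=reptile, mass=25, age=30, diet=carnivore) → diet is carnivore → In.
(class=fish, mass=30, age=24, diet=herbivore) → diet is herbivore → Out.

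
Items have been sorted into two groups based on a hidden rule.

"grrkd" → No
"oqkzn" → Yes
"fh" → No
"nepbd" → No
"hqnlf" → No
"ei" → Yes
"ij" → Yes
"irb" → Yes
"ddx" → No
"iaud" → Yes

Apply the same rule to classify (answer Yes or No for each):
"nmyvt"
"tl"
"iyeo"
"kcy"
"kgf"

No, No, Yes, No, No

Checking candidate rules against both groups, what survives is: starts with a vowel.
"nmyvt": No (starts with 'n'). "tl": No (starts with 't'). "iyeo": Yes (starts with 'i'). "kcy": No (starts with 'k'). "kgf": No (starts with 'k').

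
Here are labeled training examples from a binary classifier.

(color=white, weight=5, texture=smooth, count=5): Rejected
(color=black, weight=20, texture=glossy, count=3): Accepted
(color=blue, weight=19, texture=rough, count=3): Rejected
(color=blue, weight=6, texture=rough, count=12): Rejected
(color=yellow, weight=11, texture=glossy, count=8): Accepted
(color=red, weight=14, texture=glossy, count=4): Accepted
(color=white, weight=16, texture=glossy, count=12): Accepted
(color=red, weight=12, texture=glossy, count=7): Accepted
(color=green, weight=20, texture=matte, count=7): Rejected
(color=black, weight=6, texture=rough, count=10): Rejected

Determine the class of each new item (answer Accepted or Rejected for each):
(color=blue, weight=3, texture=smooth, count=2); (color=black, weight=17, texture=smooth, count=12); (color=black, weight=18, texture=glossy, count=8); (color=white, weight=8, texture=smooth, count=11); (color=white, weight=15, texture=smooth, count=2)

'Accepted' ⟺ texture is glossy.
(color=blue, weight=3, texture=smooth, count=2): texture is smooth, doesn't match → Rejected.
(color=black, weight=17, texture=smooth, count=12): texture is smooth, doesn't match → Rejected.
(color=black, weight=18, texture=glossy, count=8): texture is glossy, has this property → Accepted.
(color=white, weight=8, texture=smooth, count=11): texture is smooth, doesn't match → Rejected.
(color=white, weight=15, texture=smooth, count=2): texture is smooth, doesn't match → Rejected.

Rejected, Rejected, Accepted, Rejected, Rejected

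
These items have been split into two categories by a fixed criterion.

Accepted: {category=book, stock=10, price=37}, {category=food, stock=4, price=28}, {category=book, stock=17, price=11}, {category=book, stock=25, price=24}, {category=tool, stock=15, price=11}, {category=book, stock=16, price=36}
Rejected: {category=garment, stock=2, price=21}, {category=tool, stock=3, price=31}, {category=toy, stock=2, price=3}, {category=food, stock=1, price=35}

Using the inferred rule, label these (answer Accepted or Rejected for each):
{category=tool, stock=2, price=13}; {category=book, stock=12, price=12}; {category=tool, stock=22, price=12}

One predicate separates the groups cleanly: stock ≥ 4.
{category=tool, stock=2, price=13}: stock = 2 — lacks this property, so Rejected. {category=book, stock=12, price=12}: stock = 12 — has this property, so Accepted. {category=tool, stock=22, price=12}: stock = 22 — has this property, so Accepted.

Rejected, Accepted, Accepted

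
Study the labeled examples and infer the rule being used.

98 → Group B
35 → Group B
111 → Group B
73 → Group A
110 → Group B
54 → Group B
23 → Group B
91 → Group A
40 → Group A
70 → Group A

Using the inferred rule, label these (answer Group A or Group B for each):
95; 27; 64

The rule appears to be: ≡ 1 (mod 3).
95: Group B (95 mod 3 = 2).
27: Group B (27 mod 3 = 0).
64: Group A (64 mod 3 = 1).

Group B, Group B, Group A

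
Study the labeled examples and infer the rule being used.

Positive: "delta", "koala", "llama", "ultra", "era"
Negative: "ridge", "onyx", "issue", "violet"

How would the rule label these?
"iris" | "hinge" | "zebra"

Negative, Negative, Positive

The distinguishing property — contains 'a' — holds for all the 'Positive' cases and none of the 'Negative' cases.
"iris": no 'a', fails this test → Negative.
"hinge": no 'a', fails this test → Negative.
"zebra": has 'a', passes → Positive.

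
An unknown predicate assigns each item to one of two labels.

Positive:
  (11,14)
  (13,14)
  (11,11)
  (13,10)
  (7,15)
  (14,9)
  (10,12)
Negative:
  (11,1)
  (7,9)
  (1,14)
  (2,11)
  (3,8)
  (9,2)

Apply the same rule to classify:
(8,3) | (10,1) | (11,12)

Every 'Positive' example satisfies: sum ≥ 22. None of the 'Negative' examples do.
(8,3): 8+3 = 11 — lacks this property, so Negative. (10,1): 10+1 = 11 — lacks this property, so Negative. (11,12): 11+12 = 23 — meets the rule, so Positive.

Negative, Negative, Positive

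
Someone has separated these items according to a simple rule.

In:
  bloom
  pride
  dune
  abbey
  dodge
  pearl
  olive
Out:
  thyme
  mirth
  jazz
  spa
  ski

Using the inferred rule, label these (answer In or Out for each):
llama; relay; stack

'In' ⟺ has ≥ 2 vowels.
llama — 2 vowels, hence In. relay — 2 vowels, hence In. stack — 1 vowel, hence Out.

In, In, Out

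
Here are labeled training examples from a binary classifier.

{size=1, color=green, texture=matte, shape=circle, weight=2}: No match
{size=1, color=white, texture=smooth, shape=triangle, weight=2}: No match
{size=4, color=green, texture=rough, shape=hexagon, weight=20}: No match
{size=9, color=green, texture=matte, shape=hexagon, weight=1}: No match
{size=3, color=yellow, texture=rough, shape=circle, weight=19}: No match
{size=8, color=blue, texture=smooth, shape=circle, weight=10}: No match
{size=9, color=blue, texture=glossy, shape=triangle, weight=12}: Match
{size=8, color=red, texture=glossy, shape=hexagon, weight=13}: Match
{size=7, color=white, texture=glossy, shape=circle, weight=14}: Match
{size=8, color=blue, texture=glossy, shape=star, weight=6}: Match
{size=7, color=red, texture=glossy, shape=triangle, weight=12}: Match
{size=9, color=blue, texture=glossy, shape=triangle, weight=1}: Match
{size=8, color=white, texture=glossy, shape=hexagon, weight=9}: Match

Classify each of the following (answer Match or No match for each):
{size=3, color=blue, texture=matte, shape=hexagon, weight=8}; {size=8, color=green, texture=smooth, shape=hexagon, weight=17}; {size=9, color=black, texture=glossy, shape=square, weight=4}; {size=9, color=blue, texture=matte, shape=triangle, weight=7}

No match, No match, Match, No match

Checking candidate rules against both groups, what survives is: texture is glossy.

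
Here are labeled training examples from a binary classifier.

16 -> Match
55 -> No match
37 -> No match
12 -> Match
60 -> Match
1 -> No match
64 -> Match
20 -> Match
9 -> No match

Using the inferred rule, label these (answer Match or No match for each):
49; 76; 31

No match, Match, No match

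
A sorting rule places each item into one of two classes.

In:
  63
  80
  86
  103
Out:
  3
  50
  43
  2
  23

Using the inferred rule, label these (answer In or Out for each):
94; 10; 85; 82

Every 'In' example satisfies: at least 63. None of the 'Out' examples do.

In, Out, In, In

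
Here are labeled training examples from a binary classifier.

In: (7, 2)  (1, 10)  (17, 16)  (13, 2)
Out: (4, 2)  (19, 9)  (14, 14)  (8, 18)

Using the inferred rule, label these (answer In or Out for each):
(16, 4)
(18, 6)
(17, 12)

Out, Out, In

The distinguishing property — sum is odd — holds for all the 'In' cases and none of the 'Out' cases.
(16, 4): 16+4 = 20 — does not pass, so Out.
(18, 6): 18+6 = 24 — does not pass, so Out.
(17, 12): 17+12 = 29 — passes, so In.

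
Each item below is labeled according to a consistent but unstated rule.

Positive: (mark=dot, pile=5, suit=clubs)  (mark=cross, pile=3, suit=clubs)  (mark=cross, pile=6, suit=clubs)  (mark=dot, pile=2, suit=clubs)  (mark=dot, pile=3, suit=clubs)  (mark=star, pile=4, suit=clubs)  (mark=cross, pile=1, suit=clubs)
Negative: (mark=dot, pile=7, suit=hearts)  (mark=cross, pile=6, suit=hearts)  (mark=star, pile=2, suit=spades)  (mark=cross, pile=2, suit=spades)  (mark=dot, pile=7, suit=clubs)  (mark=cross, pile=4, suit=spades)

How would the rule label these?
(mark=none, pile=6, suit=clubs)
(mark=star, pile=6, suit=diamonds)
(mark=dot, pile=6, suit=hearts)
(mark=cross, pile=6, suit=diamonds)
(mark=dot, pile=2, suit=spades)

The pattern is that an item is 'Positive' exactly when: suit is clubs AND pile ≤ 6.
(mark=none, pile=6, suit=clubs): Positive (suit is clubs, pile = 6). (mark=star, pile=6, suit=diamonds): Negative (suit is diamonds, pile = 6). (mark=dot, pile=6, suit=hearts): Negative (suit is hearts, pile = 6). (mark=cross, pile=6, suit=diamonds): Negative (suit is diamonds, pile = 6). (mark=dot, pile=2, suit=spades): Negative (suit is spades, pile = 2).

Positive, Negative, Negative, Negative, Negative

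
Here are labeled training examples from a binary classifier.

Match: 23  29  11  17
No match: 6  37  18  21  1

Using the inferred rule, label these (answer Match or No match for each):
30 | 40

All 'Match' examples share one property — ≡ 2 (mod 3) — and every 'No match' example lacks it.

No match, No match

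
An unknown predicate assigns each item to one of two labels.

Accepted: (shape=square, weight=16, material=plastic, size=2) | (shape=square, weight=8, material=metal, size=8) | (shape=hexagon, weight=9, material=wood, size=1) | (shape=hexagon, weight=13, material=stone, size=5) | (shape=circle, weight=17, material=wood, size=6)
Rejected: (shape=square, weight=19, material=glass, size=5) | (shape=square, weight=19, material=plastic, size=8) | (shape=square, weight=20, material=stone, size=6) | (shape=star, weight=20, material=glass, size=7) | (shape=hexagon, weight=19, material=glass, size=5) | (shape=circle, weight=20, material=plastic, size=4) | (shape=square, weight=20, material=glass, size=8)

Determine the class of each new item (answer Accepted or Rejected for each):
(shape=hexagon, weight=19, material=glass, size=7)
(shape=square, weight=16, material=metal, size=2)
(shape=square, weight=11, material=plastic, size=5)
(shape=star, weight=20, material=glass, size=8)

One predicate separates the groups cleanly: weight ≤ 17.
(shape=hexagon, weight=19, material=glass, size=7): Rejected (weight = 19).
(shape=square, weight=16, material=metal, size=2): Accepted (weight = 16).
(shape=square, weight=11, material=plastic, size=5): Accepted (weight = 11).
(shape=star, weight=20, material=glass, size=8): Rejected (weight = 20).

Rejected, Accepted, Accepted, Rejected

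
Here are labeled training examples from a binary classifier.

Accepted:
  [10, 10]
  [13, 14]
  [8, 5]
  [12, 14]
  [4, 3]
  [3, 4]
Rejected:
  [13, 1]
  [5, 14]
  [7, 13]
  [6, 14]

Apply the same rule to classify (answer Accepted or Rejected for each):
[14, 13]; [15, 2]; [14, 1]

All 'Accepted' examples share one property — |first − second| ≤ 3 — and every 'Rejected' example lacks it.
[14, 13]: |14−13| = 1 — satisfies this, so Accepted. [15, 2]: |15−2| = 13 — lacks this property, so Rejected. [14, 1]: |14−1| = 13 — lacks this property, so Rejected.

Accepted, Rejected, Rejected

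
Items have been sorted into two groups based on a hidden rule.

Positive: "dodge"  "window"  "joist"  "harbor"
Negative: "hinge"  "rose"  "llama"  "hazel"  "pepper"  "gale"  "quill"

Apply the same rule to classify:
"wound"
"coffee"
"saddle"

Positive, Positive, Negative

A rule that fits every label: length ≥ 5 AND contains 'o' — true of each 'Positive' example, false of each 'Negative' one.
Positive: "wound", since length 5, has 'o'. Positive: "coffee", since length 6, has 'o'. Negative: "saddle", since length 6, no 'o'.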